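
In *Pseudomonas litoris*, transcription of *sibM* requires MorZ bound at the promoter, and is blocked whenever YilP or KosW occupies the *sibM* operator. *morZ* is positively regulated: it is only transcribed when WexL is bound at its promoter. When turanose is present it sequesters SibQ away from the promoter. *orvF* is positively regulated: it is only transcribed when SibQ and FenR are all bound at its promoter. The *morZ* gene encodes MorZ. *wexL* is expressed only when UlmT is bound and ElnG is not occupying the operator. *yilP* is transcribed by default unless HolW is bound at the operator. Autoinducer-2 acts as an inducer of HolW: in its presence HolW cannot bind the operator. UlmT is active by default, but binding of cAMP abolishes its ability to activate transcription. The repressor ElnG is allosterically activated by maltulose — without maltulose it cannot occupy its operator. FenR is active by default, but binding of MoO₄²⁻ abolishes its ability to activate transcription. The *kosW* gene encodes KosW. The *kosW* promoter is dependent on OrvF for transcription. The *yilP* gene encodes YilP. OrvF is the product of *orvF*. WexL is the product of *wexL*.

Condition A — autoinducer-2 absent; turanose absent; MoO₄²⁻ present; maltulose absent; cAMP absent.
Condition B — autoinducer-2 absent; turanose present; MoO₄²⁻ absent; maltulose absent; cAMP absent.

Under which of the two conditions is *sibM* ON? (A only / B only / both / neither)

both

Condition A:
Autoinducer-2 is absent, so HolW is active.
With repressor HolW bound, *yilP* is not transcribed.
So YilP is not produced.
Turanose is absent, so SibQ is active.
MoO₄²⁻ is present, so FenR is inactive.
Required activator FenR is absent, so *orvF* is not transcribed.
So OrvF is not produced.
Required activator OrvF is absent, so *kosW* is not transcribed.
So KosW is not produced.
Maltulose is absent, so ElnG is inactive.
cAMP is absent, so UlmT is active.
No repressor is bound and UlmT is active, so *wexL* is transcribed.
So WexL is produced and active.
No repressor is bound and WexL is active, so *morZ* is transcribed.
So MorZ is produced and active.
No repressor is bound and MorZ is active, so *sibM* is transcribed.
→ *sibM* is ON in A.
Condition B:
Autoinducer-2 is absent, so HolW is active.
With repressor HolW bound, *yilP* is not transcribed.
So YilP is not produced.
Turanose is present, so SibQ is inactive.
MoO₄²⁻ is absent, so FenR is active.
Required activator SibQ is absent, so *orvF* is not transcribed.
So OrvF is not produced.
Required activator OrvF is absent, so *kosW* is not transcribed.
So KosW is not produced.
Maltulose is absent, so ElnG is inactive.
cAMP is absent, so UlmT is active.
No repressor is bound and UlmT is active, so *wexL* is transcribed.
So WexL is produced and active.
No repressor is bound and WexL is active, so *morZ* is transcribed.
So MorZ is produced and active.
No repressor is bound and MorZ is active, so *sibM* is transcribed.
→ *sibM* is ON in B.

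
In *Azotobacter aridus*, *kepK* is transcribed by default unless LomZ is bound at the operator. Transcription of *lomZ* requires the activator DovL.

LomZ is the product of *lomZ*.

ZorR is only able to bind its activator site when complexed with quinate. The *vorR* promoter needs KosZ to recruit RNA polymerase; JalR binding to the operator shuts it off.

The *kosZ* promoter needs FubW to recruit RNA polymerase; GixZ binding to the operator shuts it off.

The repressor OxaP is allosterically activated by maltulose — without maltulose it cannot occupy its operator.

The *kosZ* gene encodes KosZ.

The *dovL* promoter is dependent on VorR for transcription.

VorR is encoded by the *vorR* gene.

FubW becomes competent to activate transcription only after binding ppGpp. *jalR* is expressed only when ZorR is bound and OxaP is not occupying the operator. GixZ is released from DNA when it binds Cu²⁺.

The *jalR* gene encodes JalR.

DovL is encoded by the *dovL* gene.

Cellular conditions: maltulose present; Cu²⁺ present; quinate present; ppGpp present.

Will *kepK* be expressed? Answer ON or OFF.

ppGpp is present, so FubW is active.
Cu²⁺ is present, so GixZ is inactive.
No repressor is bound and FubW is active, so *kosZ* is transcribed.
So KosZ is produced and active.
Maltulose is present, so OxaP is active.
Quinate is present, so ZorR is active.
With repressor OxaP bound, *jalR* is not transcribed.
So JalR is not produced.
No repressor is bound and KosZ is active, so *vorR* is transcribed.
So VorR is produced and active.
No repressor is bound and VorR is active, so *dovL* is transcribed.
So DovL is produced and active.
No repressor is bound and DovL is active, so *lomZ* is transcribed.
So LomZ is produced and active.
With repressor LomZ bound, *kepK* is not transcribed.

OFF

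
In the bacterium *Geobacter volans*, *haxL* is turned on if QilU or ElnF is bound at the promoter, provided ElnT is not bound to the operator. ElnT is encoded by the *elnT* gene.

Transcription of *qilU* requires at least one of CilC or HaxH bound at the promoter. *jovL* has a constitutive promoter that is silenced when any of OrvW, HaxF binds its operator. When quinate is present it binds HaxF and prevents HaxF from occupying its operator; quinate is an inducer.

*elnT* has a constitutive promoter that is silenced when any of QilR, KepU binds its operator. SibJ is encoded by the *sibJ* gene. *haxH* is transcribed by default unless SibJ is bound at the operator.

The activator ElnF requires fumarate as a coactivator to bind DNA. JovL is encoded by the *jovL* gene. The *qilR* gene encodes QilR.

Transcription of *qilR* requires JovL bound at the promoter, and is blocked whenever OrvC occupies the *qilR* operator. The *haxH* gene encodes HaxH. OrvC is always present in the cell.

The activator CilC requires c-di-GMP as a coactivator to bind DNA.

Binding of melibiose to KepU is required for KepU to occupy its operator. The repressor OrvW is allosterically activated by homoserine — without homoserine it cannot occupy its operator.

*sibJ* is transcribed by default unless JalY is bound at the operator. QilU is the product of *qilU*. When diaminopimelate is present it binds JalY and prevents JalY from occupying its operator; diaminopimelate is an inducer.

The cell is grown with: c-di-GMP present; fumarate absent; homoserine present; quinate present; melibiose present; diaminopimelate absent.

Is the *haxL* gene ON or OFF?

c-di-GMP is present, so CilC is active.
Diaminopimelate is absent, so JalY is active.
With repressor JalY bound, *sibJ* is not transcribed.
So SibJ is not produced.
With no repressor bound, *haxH* is transcribed.
So HaxH is produced and active.
Activator CilC is present, so *qilU* is transcribed.
So QilU is produced and active.
Homoserine is present, so OrvW is active.
Quinate is present, so HaxF is inactive.
With repressor OrvW bound, *jovL* is not transcribed.
So JovL is not produced.
OrvC is produced constitutively and is active.
With repressor OrvC bound, *qilR* is not transcribed.
So QilR is not produced.
Melibiose is present, so KepU is active.
With repressor KepU bound, *elnT* is not transcribed.
So ElnT is not produced.
Fumarate is absent, so ElnF is inactive.
Activator QilU is present, so *haxL* is transcribed.

ON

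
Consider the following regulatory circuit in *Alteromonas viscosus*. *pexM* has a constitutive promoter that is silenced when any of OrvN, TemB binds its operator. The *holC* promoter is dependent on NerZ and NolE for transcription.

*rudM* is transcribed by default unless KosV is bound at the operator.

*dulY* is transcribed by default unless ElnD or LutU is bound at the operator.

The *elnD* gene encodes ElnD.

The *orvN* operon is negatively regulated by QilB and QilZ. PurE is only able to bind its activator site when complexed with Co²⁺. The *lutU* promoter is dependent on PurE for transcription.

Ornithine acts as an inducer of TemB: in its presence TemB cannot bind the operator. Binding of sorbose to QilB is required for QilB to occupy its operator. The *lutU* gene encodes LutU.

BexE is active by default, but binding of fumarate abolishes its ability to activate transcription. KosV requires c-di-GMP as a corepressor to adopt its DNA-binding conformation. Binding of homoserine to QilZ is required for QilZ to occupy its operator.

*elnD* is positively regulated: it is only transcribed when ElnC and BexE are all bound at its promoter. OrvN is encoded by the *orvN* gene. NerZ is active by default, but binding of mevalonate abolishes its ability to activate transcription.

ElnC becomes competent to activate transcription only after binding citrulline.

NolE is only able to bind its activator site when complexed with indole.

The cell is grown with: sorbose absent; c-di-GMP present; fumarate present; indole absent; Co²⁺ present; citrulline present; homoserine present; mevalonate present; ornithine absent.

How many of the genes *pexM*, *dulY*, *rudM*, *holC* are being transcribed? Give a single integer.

Sorbose is absent, so QilB is inactive.
Homoserine is present, so QilZ is active.
With repressor QilZ bound, *orvN* is not transcribed.
So OrvN is not produced.
Ornithine is absent, so TemB is active.
With repressor TemB bound, *pexM* is not transcribed.
→ *pexM* is OFF.
Citrulline is present, so ElnC is active.
Fumarate is present, so BexE is inactive.
Required activator BexE is absent, so *elnD* is not transcribed.
So ElnD is not produced.
Co²⁺ is present, so PurE is active.
No repressor is bound and PurE is active, so *lutU* is transcribed.
So LutU is produced and active.
With repressor LutU bound, *dulY* is not transcribed.
→ *dulY* is OFF.
c-di-GMP is present, so KosV is active.
With repressor KosV bound, *rudM* is not transcribed.
→ *rudM* is OFF.
Mevalonate is present, so NerZ is inactive.
Indole is absent, so NolE is inactive.
Required activator NerZ is absent, so *holC* is not transcribed.
→ *holC* is OFF.
0 of the 4 genes are transcribed.

0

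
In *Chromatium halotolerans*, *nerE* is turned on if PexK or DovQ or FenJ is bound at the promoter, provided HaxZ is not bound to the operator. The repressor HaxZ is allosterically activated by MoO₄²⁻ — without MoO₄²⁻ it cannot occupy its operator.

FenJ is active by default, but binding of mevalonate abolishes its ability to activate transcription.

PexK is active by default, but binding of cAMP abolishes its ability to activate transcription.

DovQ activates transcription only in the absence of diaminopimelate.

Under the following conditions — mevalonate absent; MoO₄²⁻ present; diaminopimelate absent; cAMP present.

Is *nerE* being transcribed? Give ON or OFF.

cAMP is present, so PexK is inactive.
Diaminopimelate is absent, so DovQ is active.
Mevalonate is absent, so FenJ is active.
MoO₄²⁻ is present, so HaxZ is active.
With repressor HaxZ bound, *nerE* is not transcribed.

OFF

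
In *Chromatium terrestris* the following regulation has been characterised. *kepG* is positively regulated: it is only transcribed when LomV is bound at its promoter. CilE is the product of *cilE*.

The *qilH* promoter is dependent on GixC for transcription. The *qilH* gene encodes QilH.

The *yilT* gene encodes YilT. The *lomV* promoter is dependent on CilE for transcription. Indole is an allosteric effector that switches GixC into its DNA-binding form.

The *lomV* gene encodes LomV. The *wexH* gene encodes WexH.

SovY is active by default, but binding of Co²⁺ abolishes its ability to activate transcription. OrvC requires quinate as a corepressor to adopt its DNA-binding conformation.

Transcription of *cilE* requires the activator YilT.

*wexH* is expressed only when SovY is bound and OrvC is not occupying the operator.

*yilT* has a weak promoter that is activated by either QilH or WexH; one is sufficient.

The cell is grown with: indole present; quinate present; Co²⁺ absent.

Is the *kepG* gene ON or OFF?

Indole is present, so GixC is active.
No repressor is bound and GixC is active, so *qilH* is transcribed.
So QilH is produced and active.
Co²⁺ is absent, so SovY is active.
Quinate is present, so OrvC is active.
With repressor OrvC bound, *wexH* is not transcribed.
So WexH is not produced.
Activator QilH is present, so *yilT* is transcribed.
So YilT is produced and active.
No repressor is bound and YilT is active, so *cilE* is transcribed.
So CilE is produced and active.
No repressor is bound and CilE is active, so *lomV* is transcribed.
So LomV is produced and active.
No repressor is bound and LomV is active, so *kepG* is transcribed.

ON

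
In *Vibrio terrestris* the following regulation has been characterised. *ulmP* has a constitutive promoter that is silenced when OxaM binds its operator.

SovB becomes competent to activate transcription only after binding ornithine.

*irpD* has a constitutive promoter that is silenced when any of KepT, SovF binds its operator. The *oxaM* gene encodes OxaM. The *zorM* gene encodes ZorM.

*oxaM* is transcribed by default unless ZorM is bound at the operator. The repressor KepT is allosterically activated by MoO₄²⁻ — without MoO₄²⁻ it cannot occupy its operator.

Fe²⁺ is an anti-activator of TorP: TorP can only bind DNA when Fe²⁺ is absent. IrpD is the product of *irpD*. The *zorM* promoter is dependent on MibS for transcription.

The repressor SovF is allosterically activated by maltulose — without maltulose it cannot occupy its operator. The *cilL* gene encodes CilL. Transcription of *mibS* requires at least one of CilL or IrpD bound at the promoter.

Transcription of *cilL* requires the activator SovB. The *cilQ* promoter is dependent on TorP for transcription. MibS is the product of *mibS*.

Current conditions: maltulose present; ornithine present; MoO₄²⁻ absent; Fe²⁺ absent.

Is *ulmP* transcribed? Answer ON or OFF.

ON

Ornithine is present, so SovB is active.
No repressor is bound and SovB is active, so *cilL* is transcribed.
So CilL is produced and active.
MoO₄²⁻ is absent, so KepT is inactive.
Maltulose is present, so SovF is active.
With repressor SovF bound, *irpD* is not transcribed.
So IrpD is not produced.
Activator CilL is present, so *mibS* is transcribed.
So MibS is produced and active.
No repressor is bound and MibS is active, so *zorM* is transcribed.
So ZorM is produced and active.
With repressor ZorM bound, *oxaM* is not transcribed.
So OxaM is not produced.
With no repressor bound, *ulmP* is transcribed.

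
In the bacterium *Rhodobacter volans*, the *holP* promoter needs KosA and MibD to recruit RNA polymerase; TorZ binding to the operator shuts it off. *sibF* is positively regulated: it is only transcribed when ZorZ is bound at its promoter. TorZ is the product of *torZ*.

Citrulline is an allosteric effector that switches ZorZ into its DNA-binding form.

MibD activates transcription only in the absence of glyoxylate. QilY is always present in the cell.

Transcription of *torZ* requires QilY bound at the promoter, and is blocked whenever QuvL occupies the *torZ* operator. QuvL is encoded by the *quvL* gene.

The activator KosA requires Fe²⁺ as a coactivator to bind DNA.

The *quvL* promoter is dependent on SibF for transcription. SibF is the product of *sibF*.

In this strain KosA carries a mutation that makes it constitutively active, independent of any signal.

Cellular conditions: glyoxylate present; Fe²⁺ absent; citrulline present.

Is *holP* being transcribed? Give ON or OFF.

KosA is constitutively active in this strain.
Citrulline is present, so ZorZ is active.
No repressor is bound and ZorZ is active, so *sibF* is transcribed.
So SibF is produced and active.
No repressor is bound and SibF is active, so *quvL* is transcribed.
So QuvL is produced and active.
QilY is produced constitutively and is active.
With repressor QuvL bound, *torZ* is not transcribed.
So TorZ is not produced.
Glyoxylate is present, so MibD is inactive.
Required activator MibD is absent, so *holP* is not transcribed.

OFF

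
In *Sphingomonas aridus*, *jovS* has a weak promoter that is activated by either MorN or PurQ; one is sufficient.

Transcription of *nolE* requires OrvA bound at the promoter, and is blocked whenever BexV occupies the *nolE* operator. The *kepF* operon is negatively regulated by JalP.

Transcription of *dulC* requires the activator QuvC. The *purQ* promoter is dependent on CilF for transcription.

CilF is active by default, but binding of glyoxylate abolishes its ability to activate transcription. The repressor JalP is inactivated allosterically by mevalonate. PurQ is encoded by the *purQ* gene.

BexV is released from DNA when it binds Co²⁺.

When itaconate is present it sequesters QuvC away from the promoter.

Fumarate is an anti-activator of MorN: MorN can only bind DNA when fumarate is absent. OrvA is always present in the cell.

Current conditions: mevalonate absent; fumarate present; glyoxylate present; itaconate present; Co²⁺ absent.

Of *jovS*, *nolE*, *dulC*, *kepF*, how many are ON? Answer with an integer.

0

Fumarate is present, so MorN is inactive.
Glyoxylate is present, so CilF is inactive.
Required activator CilF is absent, so *purQ* is not transcribed.
So PurQ is not produced.
No activator is available at the *jovS* promoter, so *jovS* is not transcribed.
→ *jovS* is OFF.
OrvA is produced constitutively and is active.
Co²⁺ is absent, so BexV is active.
With repressor BexV bound, *nolE* is not transcribed.
→ *nolE* is OFF.
Itaconate is present, so QuvC is inactive.
Required activator QuvC is absent, so *dulC* is not transcribed.
→ *dulC* is OFF.
Mevalonate is absent, so JalP is active.
With repressor JalP bound, *kepF* is not transcribed.
→ *kepF* is OFF.
0 of the 4 genes are transcribed.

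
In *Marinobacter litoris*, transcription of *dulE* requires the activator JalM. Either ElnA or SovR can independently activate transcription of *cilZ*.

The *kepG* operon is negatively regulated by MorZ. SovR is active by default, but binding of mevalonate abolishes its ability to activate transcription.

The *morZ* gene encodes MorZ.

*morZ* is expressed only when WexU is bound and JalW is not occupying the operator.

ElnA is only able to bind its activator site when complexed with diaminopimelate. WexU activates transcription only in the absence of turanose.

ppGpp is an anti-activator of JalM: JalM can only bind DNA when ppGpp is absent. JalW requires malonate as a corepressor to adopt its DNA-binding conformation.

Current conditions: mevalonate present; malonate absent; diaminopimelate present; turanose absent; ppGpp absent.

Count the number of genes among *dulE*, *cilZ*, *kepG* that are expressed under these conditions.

2

ppGpp is absent, so JalM is active.
No repressor is bound and JalM is active, so *dulE* is transcribed.
→ *dulE* is ON.
Diaminopimelate is present, so ElnA is active.
Mevalonate is present, so SovR is inactive.
Activator ElnA is present, so *cilZ* is transcribed.
→ *cilZ* is ON.
Turanose is absent, so WexU is active.
Malonate is absent, so JalW is inactive.
No repressor is bound and WexU is active, so *morZ* is transcribed.
So MorZ is produced and active.
With repressor MorZ bound, *kepG* is not transcribed.
→ *kepG* is OFF.
2 of the 3 genes are transcribed.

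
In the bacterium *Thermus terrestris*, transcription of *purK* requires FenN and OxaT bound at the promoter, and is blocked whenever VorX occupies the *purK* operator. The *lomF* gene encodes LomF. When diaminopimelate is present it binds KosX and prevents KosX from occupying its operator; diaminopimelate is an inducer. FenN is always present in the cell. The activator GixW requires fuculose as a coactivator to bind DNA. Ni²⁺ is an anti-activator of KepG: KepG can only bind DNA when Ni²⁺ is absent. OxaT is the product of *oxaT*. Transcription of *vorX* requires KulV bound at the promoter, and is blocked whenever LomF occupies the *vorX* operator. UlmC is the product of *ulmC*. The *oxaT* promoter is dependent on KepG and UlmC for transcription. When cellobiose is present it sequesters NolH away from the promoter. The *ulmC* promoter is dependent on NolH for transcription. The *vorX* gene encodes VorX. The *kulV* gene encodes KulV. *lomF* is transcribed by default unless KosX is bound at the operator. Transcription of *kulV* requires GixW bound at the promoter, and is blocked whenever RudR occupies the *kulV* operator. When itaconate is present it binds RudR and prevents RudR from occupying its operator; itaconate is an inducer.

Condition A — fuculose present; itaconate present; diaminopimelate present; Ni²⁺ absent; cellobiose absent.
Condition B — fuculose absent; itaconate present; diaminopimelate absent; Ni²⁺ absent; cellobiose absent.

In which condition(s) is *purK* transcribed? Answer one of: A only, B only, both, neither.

Condition A:
FenN is produced constitutively and is active.
Fuculose is present, so GixW is active.
Itaconate is present, so RudR is inactive.
No repressor is bound and GixW is active, so *kulV* is transcribed.
So KulV is produced and active.
Diaminopimelate is present, so KosX is inactive.
With no repressor bound, *lomF* is transcribed.
So LomF is produced and active.
With repressor LomF bound, *vorX* is not transcribed.
So VorX is not produced.
Ni²⁺ is absent, so KepG is active.
Cellobiose is absent, so NolH is active.
No repressor is bound and NolH is active, so *ulmC* is transcribed.
So UlmC is produced and active.
No repressor is bound and KepG and UlmC are active, so *oxaT* is transcribed.
So OxaT is produced and active.
No repressor is bound and FenN and OxaT are active, so *purK* is transcribed.
→ *purK* is ON in A.
Condition B:
FenN is produced constitutively and is active.
Fuculose is absent, so GixW is inactive.
Itaconate is present, so RudR is inactive.
Required activator GixW is absent, so *kulV* is not transcribed.
So KulV is not produced.
Diaminopimelate is absent, so KosX is active.
With repressor KosX bound, *lomF* is not transcribed.
So LomF is not produced.
Required activator KulV is absent, so *vorX* is not transcribed.
So VorX is not produced.
Ni²⁺ is absent, so KepG is active.
Cellobiose is absent, so NolH is active.
No repressor is bound and NolH is active, so *ulmC* is transcribed.
So UlmC is produced and active.
No repressor is bound and KepG and UlmC are active, so *oxaT* is transcribed.
So OxaT is produced and active.
No repressor is bound and FenN and OxaT are active, so *purK* is transcribed.
→ *purK* is ON in B.

both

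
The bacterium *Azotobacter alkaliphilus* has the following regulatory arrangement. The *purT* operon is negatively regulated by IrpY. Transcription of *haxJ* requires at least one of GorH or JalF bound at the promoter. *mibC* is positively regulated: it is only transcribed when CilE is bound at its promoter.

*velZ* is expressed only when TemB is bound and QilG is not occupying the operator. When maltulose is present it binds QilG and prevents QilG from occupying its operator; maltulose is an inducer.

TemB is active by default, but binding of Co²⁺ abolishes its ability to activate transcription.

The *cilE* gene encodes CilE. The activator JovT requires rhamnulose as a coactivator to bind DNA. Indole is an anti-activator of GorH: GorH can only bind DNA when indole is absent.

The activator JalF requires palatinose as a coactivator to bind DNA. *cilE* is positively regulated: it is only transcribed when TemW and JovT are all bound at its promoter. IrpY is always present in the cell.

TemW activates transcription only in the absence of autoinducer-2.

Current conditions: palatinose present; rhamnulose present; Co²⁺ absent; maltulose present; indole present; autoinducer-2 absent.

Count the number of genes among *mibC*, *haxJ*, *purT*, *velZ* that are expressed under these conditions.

3

Autoinducer-2 is absent, so TemW is active.
Rhamnulose is present, so JovT is active.
No repressor is bound and TemW and JovT are active, so *cilE* is transcribed.
So CilE is produced and active.
No repressor is bound and CilE is active, so *mibC* is transcribed.
→ *mibC* is ON.
Indole is present, so GorH is inactive.
Palatinose is present, so JalF is active.
Activator JalF is present, so *haxJ* is transcribed.
→ *haxJ* is ON.
IrpY is produced constitutively and is active.
With repressor IrpY bound, *purT* is not transcribed.
→ *purT* is OFF.
Co²⁺ is absent, so TemB is active.
Maltulose is present, so QilG is inactive.
No repressor is bound and TemB is active, so *velZ* is transcribed.
→ *velZ* is ON.
3 of the 4 genes are transcribed.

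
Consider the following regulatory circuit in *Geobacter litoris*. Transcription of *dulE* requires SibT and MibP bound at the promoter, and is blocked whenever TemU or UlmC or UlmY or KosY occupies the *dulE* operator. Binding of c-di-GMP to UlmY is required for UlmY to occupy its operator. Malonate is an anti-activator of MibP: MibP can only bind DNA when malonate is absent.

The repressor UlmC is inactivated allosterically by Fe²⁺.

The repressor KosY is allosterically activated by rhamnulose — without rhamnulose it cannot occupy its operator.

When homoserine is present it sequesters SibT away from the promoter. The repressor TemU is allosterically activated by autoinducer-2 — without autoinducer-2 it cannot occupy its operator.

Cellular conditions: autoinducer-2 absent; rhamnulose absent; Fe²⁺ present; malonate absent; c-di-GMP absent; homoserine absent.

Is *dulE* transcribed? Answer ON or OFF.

ON

Autoinducer-2 is absent, so TemU is inactive.
Fe²⁺ is present, so UlmC is inactive.
c-di-GMP is absent, so UlmY is inactive.
Rhamnulose is absent, so KosY is inactive.
Homoserine is absent, so SibT is active.
Malonate is absent, so MibP is active.
No repressor is bound and SibT and MibP are active, so *dulE* is transcribed.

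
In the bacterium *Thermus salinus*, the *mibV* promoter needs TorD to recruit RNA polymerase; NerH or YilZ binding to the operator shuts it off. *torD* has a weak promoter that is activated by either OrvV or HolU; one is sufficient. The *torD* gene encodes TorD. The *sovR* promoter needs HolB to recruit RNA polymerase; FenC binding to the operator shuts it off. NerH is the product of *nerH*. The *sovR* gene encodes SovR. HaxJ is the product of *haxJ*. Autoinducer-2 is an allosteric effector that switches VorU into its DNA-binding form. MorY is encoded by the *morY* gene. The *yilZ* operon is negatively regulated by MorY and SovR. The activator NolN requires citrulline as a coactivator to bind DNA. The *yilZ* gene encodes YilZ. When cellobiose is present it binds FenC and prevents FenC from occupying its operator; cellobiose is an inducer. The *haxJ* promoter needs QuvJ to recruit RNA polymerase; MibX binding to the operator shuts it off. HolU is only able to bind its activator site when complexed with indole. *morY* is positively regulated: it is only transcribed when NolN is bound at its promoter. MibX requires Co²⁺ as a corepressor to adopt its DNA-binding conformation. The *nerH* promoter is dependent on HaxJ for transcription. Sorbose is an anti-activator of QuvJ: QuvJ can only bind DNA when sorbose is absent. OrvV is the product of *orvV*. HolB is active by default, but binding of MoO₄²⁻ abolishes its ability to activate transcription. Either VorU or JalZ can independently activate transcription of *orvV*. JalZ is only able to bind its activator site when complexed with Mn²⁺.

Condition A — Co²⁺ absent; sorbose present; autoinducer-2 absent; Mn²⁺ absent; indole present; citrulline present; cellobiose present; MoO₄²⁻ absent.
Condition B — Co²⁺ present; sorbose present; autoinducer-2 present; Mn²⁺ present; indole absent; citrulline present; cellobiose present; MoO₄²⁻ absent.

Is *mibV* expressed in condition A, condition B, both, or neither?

Condition A:
Co²⁺ is absent, so MibX is inactive.
Sorbose is present, so QuvJ is inactive.
Required activator QuvJ is absent, so *haxJ* is not transcribed.
So HaxJ is not produced.
Required activator HaxJ is absent, so *nerH* is not transcribed.
So NerH is not produced.
Autoinducer-2 is absent, so VorU is inactive.
Mn²⁺ is absent, so JalZ is inactive.
No activator is available at the *orvV* promoter, so *orvV* is not transcribed.
So OrvV is not produced.
Indole is present, so HolU is active.
Activator HolU is present, so *torD* is transcribed.
So TorD is produced and active.
Citrulline is present, so NolN is active.
No repressor is bound and NolN is active, so *morY* is transcribed.
So MorY is produced and active.
Cellobiose is present, so FenC is inactive.
MoO₄²⁻ is absent, so HolB is active.
No repressor is bound and HolB is active, so *sovR* is transcribed.
So SovR is produced and active.
With repressor MorY bound, *yilZ* is not transcribed.
So YilZ is not produced.
No repressor is bound and TorD is active, so *mibV* is transcribed.
→ *mibV* is ON in A.
Condition B:
Co²⁺ is present, so MibX is active.
Sorbose is present, so QuvJ is inactive.
With repressor MibX bound, *haxJ* is not transcribed.
So HaxJ is not produced.
Required activator HaxJ is absent, so *nerH* is not transcribed.
So NerH is not produced.
Autoinducer-2 is present, so VorU is active.
Mn²⁺ is present, so JalZ is active.
Activator VorU is present, so *orvV* is transcribed.
So OrvV is produced and active.
Indole is absent, so HolU is inactive.
Activator OrvV is present, so *torD* is transcribed.
So TorD is produced and active.
Citrulline is present, so NolN is active.
No repressor is bound and NolN is active, so *morY* is transcribed.
So MorY is produced and active.
Cellobiose is present, so FenC is inactive.
MoO₄²⁻ is absent, so HolB is active.
No repressor is bound and HolB is active, so *sovR* is transcribed.
So SovR is produced and active.
With repressor MorY bound, *yilZ* is not transcribed.
So YilZ is not produced.
No repressor is bound and TorD is active, so *mibV* is transcribed.
→ *mibV* is ON in B.

both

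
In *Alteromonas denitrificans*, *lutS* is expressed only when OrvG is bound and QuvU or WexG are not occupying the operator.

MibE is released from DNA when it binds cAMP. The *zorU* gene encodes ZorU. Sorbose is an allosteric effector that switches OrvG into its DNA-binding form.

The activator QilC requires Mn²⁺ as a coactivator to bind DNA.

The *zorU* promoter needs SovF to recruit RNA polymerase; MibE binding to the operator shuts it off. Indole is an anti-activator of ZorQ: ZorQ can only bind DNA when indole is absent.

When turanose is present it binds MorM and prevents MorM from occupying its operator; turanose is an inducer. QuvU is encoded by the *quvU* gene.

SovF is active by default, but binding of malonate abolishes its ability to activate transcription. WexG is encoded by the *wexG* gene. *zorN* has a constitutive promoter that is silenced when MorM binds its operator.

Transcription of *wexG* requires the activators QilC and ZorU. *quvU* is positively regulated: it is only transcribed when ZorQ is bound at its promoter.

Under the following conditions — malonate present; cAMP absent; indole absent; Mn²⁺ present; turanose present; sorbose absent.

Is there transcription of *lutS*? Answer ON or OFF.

OFF

Indole is absent, so ZorQ is active.
No repressor is bound and ZorQ is active, so *quvU* is transcribed.
So QuvU is produced and active.
Mn²⁺ is present, so QilC is active.
cAMP is absent, so MibE is active.
Malonate is present, so SovF is inactive.
With repressor MibE bound, *zorU* is not transcribed.
So ZorU is not produced.
Required activator ZorU is absent, so *wexG* is not transcribed.
So WexG is not produced.
Sorbose is absent, so OrvG is inactive.
With repressor QuvU bound, *lutS* is not transcribed.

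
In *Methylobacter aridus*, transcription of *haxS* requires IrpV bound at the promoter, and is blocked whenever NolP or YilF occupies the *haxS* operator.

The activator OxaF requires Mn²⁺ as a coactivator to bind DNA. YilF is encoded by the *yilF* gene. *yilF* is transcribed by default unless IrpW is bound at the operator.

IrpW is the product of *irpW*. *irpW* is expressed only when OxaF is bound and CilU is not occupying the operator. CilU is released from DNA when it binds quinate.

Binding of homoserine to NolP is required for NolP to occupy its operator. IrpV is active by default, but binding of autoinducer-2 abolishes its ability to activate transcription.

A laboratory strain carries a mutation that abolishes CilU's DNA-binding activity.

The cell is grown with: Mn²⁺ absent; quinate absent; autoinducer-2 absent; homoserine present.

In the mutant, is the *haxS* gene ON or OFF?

Homoserine is present, so NolP is active.
CilU is non-functional in this strain, so it has no effect.
Mn²⁺ is absent, so OxaF is inactive.
Required activator OxaF is absent, so *irpW* is not transcribed.
So IrpW is not produced.
With no repressor bound, *yilF* is transcribed.
So YilF is produced and active.
Autoinducer-2 is absent, so IrpV is active.
With repressor NolP bound, *haxS* is not transcribed.

OFF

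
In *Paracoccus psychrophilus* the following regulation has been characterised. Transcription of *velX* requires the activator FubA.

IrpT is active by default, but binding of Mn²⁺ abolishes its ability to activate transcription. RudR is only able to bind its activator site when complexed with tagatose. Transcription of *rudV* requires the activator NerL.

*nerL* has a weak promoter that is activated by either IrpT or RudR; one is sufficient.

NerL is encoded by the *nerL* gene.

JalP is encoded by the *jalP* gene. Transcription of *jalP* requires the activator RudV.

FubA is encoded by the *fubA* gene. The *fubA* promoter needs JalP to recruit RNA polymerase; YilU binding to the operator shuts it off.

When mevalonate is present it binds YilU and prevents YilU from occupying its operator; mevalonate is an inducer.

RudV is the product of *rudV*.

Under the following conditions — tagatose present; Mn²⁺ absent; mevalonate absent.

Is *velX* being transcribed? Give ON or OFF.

OFF

Mn²⁺ is absent, so IrpT is active.
Tagatose is present, so RudR is active.
Activator IrpT is present, so *nerL* is transcribed.
So NerL is produced and active.
No repressor is bound and NerL is active, so *rudV* is transcribed.
So RudV is produced and active.
No repressor is bound and RudV is active, so *jalP* is transcribed.
So JalP is produced and active.
Mevalonate is absent, so YilU is active.
With repressor YilU bound, *fubA* is not transcribed.
So FubA is not produced.
Required activator FubA is absent, so *velX* is not transcribed.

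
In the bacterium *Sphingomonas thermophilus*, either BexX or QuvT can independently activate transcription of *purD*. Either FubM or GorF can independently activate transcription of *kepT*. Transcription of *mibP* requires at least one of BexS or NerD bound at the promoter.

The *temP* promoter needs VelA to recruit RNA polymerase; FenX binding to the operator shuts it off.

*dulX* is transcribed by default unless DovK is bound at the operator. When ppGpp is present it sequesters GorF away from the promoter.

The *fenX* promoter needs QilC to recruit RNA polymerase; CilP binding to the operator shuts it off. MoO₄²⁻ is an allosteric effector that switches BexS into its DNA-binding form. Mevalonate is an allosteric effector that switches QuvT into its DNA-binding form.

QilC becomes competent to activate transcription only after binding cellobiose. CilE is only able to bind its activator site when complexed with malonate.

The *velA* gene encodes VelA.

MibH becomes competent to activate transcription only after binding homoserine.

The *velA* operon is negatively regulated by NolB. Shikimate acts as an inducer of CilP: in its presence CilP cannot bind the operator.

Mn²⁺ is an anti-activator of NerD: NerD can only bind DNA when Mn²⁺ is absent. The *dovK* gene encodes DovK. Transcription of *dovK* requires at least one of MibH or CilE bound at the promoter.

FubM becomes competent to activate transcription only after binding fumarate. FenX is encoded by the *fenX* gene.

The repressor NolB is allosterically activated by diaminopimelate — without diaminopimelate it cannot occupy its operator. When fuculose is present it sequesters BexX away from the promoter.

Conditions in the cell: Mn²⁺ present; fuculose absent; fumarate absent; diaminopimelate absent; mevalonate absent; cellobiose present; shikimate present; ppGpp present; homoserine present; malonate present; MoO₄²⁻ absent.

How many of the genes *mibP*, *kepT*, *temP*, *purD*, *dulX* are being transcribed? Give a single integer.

1

MoO₄²⁻ is absent, so BexS is inactive.
Mn²⁺ is present, so NerD is inactive.
No activator is available at the *mibP* promoter, so *mibP* is not transcribed.
→ *mibP* is OFF.
Fumarate is absent, so FubM is inactive.
ppGpp is present, so GorF is inactive.
No activator is available at the *kepT* promoter, so *kepT* is not transcribed.
→ *kepT* is OFF.
Diaminopimelate is absent, so NolB is inactive.
With no repressor bound, *velA* is transcribed.
So VelA is produced and active.
Cellobiose is present, so QilC is active.
Shikimate is present, so CilP is inactive.
No repressor is bound and QilC is active, so *fenX* is transcribed.
So FenX is produced and active.
With repressor FenX bound, *temP* is not transcribed.
→ *temP* is OFF.
Fuculose is absent, so BexX is active.
Mevalonate is absent, so QuvT is inactive.
Activator BexX is present, so *purD* is transcribed.
→ *purD* is ON.
Homoserine is present, so MibH is active.
Malonate is present, so CilE is active.
Activator MibH is present, so *dovK* is transcribed.
So DovK is produced and active.
With repressor DovK bound, *dulX* is not transcribed.
→ *dulX* is OFF.
1 of the 5 genes is transcribed.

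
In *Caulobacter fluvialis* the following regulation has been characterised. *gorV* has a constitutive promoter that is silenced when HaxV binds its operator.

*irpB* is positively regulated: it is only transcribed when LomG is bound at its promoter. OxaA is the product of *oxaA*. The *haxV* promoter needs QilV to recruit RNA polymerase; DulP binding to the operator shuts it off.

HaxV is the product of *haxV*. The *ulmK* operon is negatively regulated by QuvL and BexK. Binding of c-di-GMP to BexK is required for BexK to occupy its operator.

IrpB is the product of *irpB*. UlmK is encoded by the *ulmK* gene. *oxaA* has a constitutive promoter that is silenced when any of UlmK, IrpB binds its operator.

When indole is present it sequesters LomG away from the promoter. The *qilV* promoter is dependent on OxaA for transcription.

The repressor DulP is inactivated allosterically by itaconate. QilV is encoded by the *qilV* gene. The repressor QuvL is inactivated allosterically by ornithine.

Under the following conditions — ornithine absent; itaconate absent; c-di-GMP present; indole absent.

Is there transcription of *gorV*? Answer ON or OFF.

Ornithine is absent, so QuvL is active.
c-di-GMP is present, so BexK is active.
With repressor QuvL bound, *ulmK* is not transcribed.
So UlmK is not produced.
Indole is absent, so LomG is active.
No repressor is bound and LomG is active, so *irpB* is transcribed.
So IrpB is produced and active.
With repressor IrpB bound, *oxaA* is not transcribed.
So OxaA is not produced.
Required activator OxaA is absent, so *qilV* is not transcribed.
So QilV is not produced.
Itaconate is absent, so DulP is active.
With repressor DulP bound, *haxV* is not transcribed.
So HaxV is not produced.
With no repressor bound, *gorV* is transcribed.

ON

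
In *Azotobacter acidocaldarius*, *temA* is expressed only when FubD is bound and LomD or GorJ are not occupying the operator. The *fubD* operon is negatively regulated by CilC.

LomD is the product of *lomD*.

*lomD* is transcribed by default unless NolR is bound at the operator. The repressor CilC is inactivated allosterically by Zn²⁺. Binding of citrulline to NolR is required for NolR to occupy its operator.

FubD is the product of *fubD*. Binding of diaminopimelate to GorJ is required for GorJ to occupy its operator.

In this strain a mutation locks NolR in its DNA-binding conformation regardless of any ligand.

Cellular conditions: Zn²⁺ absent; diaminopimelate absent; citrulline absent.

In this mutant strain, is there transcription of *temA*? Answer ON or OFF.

Zn²⁺ is absent, so CilC is active.
With repressor CilC bound, *fubD* is not transcribed.
So FubD is not produced.
NolR is constitutively active in this strain.
With repressor NolR bound, *lomD* is not transcribed.
So LomD is not produced.
Diaminopimelate is absent, so GorJ is inactive.
Required activator FubD is absent, so *temA* is not transcribed.

OFF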